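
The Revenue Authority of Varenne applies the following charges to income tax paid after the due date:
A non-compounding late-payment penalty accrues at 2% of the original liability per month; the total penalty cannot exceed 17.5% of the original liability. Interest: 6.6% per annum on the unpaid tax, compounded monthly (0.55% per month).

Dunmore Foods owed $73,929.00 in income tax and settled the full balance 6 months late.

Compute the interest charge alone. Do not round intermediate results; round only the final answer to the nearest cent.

Interest: $73,929.00 × ((1 + 0.0055)^6 − 1) = $73,929.00 × 0.0334571… = $2,473.4493…

$2,473.45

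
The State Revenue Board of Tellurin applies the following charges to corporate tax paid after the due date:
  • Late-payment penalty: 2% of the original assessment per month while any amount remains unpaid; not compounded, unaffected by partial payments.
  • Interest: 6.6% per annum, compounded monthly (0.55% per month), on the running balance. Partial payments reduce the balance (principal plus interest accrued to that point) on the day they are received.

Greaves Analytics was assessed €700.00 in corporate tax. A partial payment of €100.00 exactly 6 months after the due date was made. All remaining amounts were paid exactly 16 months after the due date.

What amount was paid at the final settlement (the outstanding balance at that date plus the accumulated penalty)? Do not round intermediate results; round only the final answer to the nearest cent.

€882.57

Balance at month 6: €700.0000 × (1 + 0.0055)^6 = €723.4200…
After €100.00 payment: €723.4200… − €100.00 = €623.4200…
Balance at month 16: €623.4200… × (1 + 0.0055)^10 = €658.5693…
Penalty: 16 × 2% × €700.00 = €224.00
Final settlement = outstanding balance + penalty = €658.5693… + €224.00 = €882.57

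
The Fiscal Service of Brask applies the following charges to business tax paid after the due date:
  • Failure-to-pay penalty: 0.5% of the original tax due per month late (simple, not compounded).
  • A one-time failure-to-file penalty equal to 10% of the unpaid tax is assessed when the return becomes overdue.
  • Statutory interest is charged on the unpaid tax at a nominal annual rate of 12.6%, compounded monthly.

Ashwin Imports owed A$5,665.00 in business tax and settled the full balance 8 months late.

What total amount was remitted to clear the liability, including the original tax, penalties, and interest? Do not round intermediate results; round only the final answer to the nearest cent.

A$6,951.82

Failure-to-file penalty: 10% × A$5,665.00 = A$566.50
Failure-to-pay penalty: 8 × 0.5% × A$5,665.00 = A$226.60
Interest (12.6%/yr ÷ 12 = 1.05%/month): A$5,665.00 × ((1 + 0.0105)^8 − 1) = A$493.7200…
Total = A$5,665.00 + A$793.1000 + A$493.7200… = A$6,951.82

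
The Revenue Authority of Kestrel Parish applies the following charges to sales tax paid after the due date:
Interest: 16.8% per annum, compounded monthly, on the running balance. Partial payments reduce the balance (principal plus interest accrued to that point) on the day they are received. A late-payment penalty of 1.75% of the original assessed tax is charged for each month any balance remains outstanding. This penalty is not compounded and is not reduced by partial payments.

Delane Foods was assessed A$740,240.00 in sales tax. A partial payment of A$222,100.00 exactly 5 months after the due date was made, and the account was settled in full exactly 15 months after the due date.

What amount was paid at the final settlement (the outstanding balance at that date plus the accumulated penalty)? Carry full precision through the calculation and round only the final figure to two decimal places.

A$850,973.91

Monthly rate = 16.8% ÷ 12 = 1.4%
Balance at month 5: A$740,240.0000 × (1 + 0.014)^5 = A$793,528.1252…
After A$222,100.00 payment: A$793,528.1252… − A$222,100.00 = A$571,428.1252…
Balance at month 15: A$571,428.1252… × (1 + 0.014)^10 = A$656,660.9069…
Penalty: 15 × 1.75% × A$740,240.00 = A$194,313.00
Final settlement = outstanding balance + penalty = A$656,660.9069… + A$194,313.00 = A$850,973.91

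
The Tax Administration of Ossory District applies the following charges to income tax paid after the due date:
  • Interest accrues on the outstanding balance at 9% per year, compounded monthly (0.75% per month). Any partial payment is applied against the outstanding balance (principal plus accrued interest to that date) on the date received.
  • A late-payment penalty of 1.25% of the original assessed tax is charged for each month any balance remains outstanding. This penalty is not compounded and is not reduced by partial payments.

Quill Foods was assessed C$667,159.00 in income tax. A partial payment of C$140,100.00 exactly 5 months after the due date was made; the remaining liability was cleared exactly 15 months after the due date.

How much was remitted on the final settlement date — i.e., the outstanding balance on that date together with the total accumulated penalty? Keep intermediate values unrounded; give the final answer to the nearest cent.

C$720,408.79

Balance at month 5: C$667,159.0000 × (1 + 0.0075)^5 = C$692,555.5646…
After C$140,100.00 payment: C$692,555.5646… − C$140,100.00 = C$552,455.5646…
Balance at month 15: C$552,455.5646… × (1 + 0.0075)^10 = C$595,316.4735…
Penalty: 15 × 1.25% × C$667,159.00 = C$125,092.31…
Final settlement = outstanding balance + penalty = C$595,316.4735… + C$125,092.31… = C$720,408.79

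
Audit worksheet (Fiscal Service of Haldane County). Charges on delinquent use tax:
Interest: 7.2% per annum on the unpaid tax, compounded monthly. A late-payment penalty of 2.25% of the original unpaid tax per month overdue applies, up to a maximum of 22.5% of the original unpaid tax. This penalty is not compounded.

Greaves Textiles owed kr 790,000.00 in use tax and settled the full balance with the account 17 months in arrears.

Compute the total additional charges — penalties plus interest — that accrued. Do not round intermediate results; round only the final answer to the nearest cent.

Penalty (uncapped): 17 × 2.25% × kr 790,000.00 = kr 302,175.00; cap = 22.5% × kr 790,000.00 = kr 177,750.00 → penalty = kr 177,750.00
Interest (7.2%/yr ÷ 12 = 0.6%/month): kr 790,000.00 × ((1 + 0.006)^17 − 1) = kr 84,566.3504…
Penalties + interest = kr 177,750.0000 + kr 84,566.3504… = kr 262,316.35

kr 262,316.35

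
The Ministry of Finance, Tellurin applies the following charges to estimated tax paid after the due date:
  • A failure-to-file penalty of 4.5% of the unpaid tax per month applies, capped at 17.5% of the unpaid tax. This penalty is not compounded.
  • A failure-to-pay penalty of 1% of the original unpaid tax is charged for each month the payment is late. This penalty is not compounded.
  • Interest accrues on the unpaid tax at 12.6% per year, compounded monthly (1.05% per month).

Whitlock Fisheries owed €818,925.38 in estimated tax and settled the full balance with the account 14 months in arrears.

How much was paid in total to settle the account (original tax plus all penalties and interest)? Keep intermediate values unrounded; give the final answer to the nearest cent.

Failure-to-file: 14 × 4.5% × €818,925.38 = €515,922.99…, capped at 17.5% × €818,925.38 = €143,311.94…
Failure-to-pay penalty = 1% × €818,925.38 × 14 mo = €114,649.55…
Interest: €818,925.38 × ((1 + 0.0105)^14 − 1) = €818,925.38 × 0.1574666… = €128,953.3562…
Total = €818,925.38 + €257,961.4947 + €128,953.3562… = €1,205,840.23

€1,205,840.23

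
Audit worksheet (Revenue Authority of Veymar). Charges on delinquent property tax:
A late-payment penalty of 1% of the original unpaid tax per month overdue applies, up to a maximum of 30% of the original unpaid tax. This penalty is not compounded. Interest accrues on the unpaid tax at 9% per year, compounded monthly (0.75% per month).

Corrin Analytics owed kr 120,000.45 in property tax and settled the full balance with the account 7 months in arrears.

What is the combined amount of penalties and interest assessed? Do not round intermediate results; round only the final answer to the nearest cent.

Penalty: 7 × 1% × kr 120,000.45 = kr 8,400.03… (below the 30% cap of kr 36,000.14…)
Interest: kr 120,000.45 × ((1 + 0.0075)^7 − 1) = kr 120,000.45 × 0.0536961… = kr 6,443.5594…
Penalties + interest = kr 8,400.0315 + kr 6,443.5594… = kr 14,843.59

kr 14,843.59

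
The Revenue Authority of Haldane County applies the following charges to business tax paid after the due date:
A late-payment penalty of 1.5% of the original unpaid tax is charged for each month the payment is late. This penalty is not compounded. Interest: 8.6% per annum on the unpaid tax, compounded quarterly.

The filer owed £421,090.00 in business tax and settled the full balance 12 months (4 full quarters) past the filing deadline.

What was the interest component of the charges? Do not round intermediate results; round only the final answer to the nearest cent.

Interest (8.6%/yr ÷ 4 = 2.15%/quarter): £421,090.00 × ((1 + 0.0215)^4 − 1) = £37,398.4629…

£37,398.46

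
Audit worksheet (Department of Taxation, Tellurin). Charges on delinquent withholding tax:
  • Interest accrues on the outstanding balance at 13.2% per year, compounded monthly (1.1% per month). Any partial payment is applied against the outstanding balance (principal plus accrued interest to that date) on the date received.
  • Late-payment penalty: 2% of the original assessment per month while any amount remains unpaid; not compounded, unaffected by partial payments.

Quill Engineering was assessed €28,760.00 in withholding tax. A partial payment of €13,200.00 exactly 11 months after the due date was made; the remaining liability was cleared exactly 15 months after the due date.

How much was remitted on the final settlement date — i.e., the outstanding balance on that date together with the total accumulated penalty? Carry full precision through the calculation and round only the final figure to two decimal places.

Balance at month 11: €28,760.0000 × (1 + 0.011)^11 = €32,437.8150…
After €13,200.00 payment: €32,437.8150… − €13,200.00 = €19,237.8150…
Balance at month 15: €19,237.8150… × (1 + 0.011)^4 = €20,098.3483…
Penalty: 15 × 2% × €28,760.00 = €8,628.00
Final settlement = outstanding balance + penalty = €20,098.3483… + €8,628.00 = €28,726.35

€28,726.35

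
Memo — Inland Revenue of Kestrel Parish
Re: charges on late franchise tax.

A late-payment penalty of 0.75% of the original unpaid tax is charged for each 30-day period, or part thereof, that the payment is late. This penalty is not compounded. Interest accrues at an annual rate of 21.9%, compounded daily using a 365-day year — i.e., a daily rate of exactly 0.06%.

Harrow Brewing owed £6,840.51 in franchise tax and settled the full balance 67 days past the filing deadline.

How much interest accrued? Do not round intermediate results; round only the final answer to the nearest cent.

£280.50

Interest: £6,840.51 × ((1 + 0.0006)^67 − 1) = £6,840.51 × 0.04100641… = £280.5047…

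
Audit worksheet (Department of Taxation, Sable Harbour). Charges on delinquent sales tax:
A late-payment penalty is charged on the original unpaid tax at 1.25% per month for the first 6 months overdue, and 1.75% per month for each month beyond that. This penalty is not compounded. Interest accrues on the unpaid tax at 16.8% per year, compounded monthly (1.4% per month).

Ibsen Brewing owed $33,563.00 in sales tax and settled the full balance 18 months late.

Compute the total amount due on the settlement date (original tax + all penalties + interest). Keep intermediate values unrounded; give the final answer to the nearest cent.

$52,672.07

Penalty, months 1–6: 6 × 1.25% × $33,563.00 = $2,517.23…
Penalty, months 7–18: 12 × 1.75% × $33,563.00 = $7,048.23
Interest: $33,563.00 × ((1 + 0.014)^18 − 1) = $33,563.00 × 0.2843494… = $9,543.6192…
Total = $33,563.00 + $9,565.4550 + $9,543.6192… = $52,672.07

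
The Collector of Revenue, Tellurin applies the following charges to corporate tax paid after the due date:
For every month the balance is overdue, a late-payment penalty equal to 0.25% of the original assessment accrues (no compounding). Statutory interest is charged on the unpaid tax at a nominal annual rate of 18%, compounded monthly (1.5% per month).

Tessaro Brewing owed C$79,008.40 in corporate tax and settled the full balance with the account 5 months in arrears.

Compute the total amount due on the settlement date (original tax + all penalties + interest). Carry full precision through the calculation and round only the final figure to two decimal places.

C$86,102.09

Late-payment penalty: 5 × 0.25% × C$79,008.40 = C$987.61…
Interest: C$79,008.40 × ((1 + 0.015)^5 − 1) = C$79,008.40 × 0.0772840… = C$6,106.0855…
Total = C$79,008.40 + C$987.6050 + C$6,106.0855… = C$86,102.09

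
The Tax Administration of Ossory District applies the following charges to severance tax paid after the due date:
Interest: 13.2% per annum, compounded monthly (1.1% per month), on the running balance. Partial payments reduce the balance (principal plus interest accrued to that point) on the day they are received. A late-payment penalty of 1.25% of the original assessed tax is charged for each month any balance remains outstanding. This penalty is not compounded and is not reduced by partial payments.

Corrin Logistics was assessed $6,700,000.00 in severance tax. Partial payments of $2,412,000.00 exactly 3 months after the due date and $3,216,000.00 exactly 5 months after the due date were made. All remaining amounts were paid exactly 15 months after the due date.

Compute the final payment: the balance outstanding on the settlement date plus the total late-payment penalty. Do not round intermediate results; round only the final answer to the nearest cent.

Balance at month 3: $6,700,000.0000 × (1 + 0.011)^3 = $6,923,541.0177
After $2,412,000.00 payment: $6,923,541.0177 − $2,412,000.00 = $4,511,541.0177
Balance at month 5: $4,511,541.0177 × (1 + 0.011)^2 = $4,611,340.8166…
After $3,216,000.00 payment: $4,611,340.8166… − $3,216,000.00 = $1,395,340.8166…
Balance at month 15: $1,395,340.8166… × (1 + 0.011)^10 = $1,556,653.1482…
Penalty: 15 × 1.25% × $6,700,000.00 = $1,256,250.00
Final settlement = outstanding balance + penalty = $1,556,653.1482… + $1,256,250.00 = $2,812,903.15

$2,812,903.15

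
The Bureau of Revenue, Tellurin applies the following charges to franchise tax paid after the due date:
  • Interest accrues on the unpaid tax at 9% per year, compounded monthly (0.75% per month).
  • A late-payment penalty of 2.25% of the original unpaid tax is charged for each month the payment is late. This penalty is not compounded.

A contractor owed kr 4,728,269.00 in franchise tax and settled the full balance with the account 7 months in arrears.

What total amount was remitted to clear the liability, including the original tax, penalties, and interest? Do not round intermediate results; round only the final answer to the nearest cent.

Late-payment penalty = 2.25% × kr 4,728,269.00 × 7 mo = kr 744,702.37…
Interest: kr 4,728,269.00 × ((1 + 0.0075)^7 − 1) = kr 4,728,269.00 × 0.0536961… = kr 253,889.7321…
Total = kr 4,728,269.00 + kr 744,702.3675 + kr 253,889.7321… = kr 5,726,861.10

kr 5,726,861.10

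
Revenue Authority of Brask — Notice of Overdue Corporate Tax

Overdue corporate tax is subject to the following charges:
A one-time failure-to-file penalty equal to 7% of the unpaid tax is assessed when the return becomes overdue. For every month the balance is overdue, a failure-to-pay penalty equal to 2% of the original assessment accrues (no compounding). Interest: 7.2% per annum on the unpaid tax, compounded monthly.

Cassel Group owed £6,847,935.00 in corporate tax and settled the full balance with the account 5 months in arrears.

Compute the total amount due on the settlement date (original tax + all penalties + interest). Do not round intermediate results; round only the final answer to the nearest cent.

Failure-to-file penalty: 7% × £6,847,935.00 = £479,355.45
Failure-to-pay penalty = 2% × £6,847,935.00 × 5 mo = £684,793.50
Interest (7.2%/yr ÷ 12 = 0.6%/month): £6,847,935.00 × ((1 + 0.006)^5 − 1) = £207,918.1426…
Total = £6,847,935.00 + £1,164,148.9500 + £207,918.1426… = £8,220,002.09

£8,220,002.09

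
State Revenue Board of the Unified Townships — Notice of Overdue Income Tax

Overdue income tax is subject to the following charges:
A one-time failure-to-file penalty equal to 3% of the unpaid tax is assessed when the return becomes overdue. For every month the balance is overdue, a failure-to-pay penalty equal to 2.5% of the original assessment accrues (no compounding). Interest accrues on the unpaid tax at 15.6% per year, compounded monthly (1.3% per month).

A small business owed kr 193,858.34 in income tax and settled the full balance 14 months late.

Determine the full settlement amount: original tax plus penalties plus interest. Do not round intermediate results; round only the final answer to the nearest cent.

Failure-to-file penalty: 3% × kr 193,858.34 = kr 5,815.75…
Failure-to-pay penalty = 2.5% × kr 193,858.34 × 14 mo = kr 67,850.42…
Interest: kr 193,858.34 × ((1 + 0.013)^14 − 1) = kr 193,858.34 × 0.1982081… = kr 38,424.2846…
Total = kr 193,858.34 + kr 73,666.1692 + kr 38,424.2846… = kr 305,948.79

kr 305,948.79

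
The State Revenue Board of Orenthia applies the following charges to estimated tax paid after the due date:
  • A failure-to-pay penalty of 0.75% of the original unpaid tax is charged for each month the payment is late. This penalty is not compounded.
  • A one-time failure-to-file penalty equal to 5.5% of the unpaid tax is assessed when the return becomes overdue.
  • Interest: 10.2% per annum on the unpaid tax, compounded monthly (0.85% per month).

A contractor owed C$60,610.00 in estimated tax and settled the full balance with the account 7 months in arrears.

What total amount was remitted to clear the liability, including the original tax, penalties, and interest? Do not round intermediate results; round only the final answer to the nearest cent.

Failure-to-file penalty: 5.5% × C$60,610.00 = C$3,333.55
Failure-to-pay penalty: 7 × 0.75% × C$60,610.00 = C$3,182.03…
Interest: C$60,610.00 × ((1 + 0.0085)^7 − 1) = C$60,610.00 × 0.0610389… = C$3,699.5694…
Total = C$60,610.00 + C$6,515.5750 + C$3,699.5694… = C$70,825.14

C$70,825.14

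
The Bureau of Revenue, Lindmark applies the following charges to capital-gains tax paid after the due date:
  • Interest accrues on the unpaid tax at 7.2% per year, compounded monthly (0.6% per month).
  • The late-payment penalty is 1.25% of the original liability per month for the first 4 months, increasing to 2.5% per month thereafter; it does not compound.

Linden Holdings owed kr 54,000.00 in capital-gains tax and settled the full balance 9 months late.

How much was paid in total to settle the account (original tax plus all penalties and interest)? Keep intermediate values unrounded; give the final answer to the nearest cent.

Penalty, months 1–4: 4 × 1.25% × kr 54,000.00 = kr 2,700.00
Penalty, months 5–9: 5 × 2.5% × kr 54,000.00 = kr 6,750.00
Interest: kr 54,000.00 × ((1 + 0.006)^9 − 1) = kr 54,000.00 × 0.0553143… = kr 2,986.9726…
Total = kr 54,000.00 + kr 9,450.0000 + kr 2,986.9726… = kr 66,436.97

kr 66,436.97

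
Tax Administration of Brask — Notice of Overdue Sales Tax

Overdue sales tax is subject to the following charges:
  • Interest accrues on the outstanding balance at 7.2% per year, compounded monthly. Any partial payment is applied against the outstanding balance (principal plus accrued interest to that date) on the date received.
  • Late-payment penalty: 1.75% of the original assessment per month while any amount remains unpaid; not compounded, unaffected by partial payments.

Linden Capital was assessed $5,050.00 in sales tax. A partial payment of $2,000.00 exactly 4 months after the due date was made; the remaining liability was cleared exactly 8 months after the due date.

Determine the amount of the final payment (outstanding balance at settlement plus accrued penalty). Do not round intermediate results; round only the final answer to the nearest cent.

$3,956.12

Monthly rate = 7.2% ÷ 12 = 0.6%
Balance at month 4: $5,050.0000 × (1 + 0.006)^4 = $5,172.2952…
After $2,000.00 payment: $5,172.2952… − $2,000.00 = $3,172.2952…
Balance at month 8: $3,172.2952… × (1 + 0.006)^4 = $3,249.1182…
Penalty: 8 × 1.75% × $5,050.00 = $707.00
Final settlement = outstanding balance + penalty = $3,249.1182… + $707.00 = $3,956.12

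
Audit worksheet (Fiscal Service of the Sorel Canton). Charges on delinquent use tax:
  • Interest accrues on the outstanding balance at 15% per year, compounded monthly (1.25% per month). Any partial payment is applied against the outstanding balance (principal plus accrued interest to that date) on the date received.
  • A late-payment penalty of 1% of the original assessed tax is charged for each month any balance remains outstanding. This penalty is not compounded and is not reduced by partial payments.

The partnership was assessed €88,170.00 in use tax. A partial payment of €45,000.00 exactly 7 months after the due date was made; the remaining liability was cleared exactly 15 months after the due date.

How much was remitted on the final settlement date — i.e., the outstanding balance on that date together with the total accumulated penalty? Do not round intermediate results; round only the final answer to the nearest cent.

€69,753.41

Balance at month 7: €88,170.0000 × (1 + 0.0125)^7 = €96,180.2860…
After €45,000.00 payment: €96,180.2860… − €45,000.00 = €51,180.2860…
Balance at month 15: €51,180.2860… × (1 + 0.0125)^8 = €56,527.9145…
Penalty: 15 × 1% × €88,170.00 = €13,225.50
Final settlement = outstanding balance + penalty = €56,527.9145… + €13,225.50 = €69,753.41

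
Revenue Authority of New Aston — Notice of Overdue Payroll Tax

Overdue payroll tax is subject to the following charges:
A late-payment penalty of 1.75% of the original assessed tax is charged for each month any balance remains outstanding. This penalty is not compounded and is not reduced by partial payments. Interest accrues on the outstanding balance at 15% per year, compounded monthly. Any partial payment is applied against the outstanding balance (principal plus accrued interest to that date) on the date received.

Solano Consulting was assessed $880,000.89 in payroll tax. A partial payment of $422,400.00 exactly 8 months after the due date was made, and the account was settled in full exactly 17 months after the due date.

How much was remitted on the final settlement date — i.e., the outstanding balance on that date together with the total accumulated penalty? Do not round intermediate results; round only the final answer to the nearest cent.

$876,356.34

Monthly rate = 15% ÷ 12 = 1.25%
Balance at month 8: $880,000.8900 × (1 + 0.0125)^8 = $971,948.7520…
After $422,400.00 payment: $971,948.7520… − $422,400.00 = $549,548.7520…
Balance at month 17: $549,548.7520… × (1 + 0.0125)^9 = $614,556.0705…
Penalty: 17 × 1.75% × $880,000.89 = $261,800.26…
Final settlement = outstanding balance + penalty = $614,556.0705… + $261,800.26… = $876,356.34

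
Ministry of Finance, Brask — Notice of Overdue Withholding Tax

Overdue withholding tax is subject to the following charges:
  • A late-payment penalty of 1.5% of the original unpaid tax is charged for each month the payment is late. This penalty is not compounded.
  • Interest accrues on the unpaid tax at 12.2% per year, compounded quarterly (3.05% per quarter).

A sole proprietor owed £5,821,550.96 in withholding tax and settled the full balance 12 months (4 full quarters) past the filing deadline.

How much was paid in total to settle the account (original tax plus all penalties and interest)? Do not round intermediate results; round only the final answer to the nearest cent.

Late-payment penalty = 1.5% × £5,821,550.96 × 12 mo = £1,047,879.17…
Interest: £5,821,550.96 × ((1 + 0.0305)^4 − 1) = £5,821,550.96 × 0.1276959… = £743,387.9323…
Total = £5,821,550.96 + £1,047,879.1728 + £743,387.9323… = £7,612,818.07

£7,612,818.07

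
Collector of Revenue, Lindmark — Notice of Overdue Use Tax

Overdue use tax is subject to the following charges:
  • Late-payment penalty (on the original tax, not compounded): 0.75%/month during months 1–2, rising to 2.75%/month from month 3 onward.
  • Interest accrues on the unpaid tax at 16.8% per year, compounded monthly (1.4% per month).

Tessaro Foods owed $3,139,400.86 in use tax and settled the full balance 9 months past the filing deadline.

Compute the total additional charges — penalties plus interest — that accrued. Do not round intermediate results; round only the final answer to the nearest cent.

$1,069,880.83

Penalty, months 1–2: 2 × 0.75% × $3,139,400.86 = $47,091.01…
Penalty, months 3–9: 7 × 2.75% × $3,139,400.86 = $604,334.67…
Interest: $3,139,400.86 × ((1 + 0.014)^9 − 1) = $3,139,400.86 × 0.1332914… = $418,455.1509…
Penalties + interest = $651,425.6785… + $418,455.1509… = $1,069,880.83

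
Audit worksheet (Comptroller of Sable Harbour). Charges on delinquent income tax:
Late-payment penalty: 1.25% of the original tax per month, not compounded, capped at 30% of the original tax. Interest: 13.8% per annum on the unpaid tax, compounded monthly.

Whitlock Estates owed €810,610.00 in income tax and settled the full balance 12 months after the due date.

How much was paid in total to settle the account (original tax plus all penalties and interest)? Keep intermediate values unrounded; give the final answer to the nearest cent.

€1,051,419.46

Penalty: 12 × 1.25% × €810,610.00 = €121,591.50 (below the 30% cap of €243,183.00)
Interest (13.8%/yr ÷ 12 = 1.15%/month): €810,610.00 × ((1 + 0.0115)^12 − 1) = €119,217.9622…
Total = €810,610.00 + €121,591.5000 + €119,217.9622… = €1,051,419.46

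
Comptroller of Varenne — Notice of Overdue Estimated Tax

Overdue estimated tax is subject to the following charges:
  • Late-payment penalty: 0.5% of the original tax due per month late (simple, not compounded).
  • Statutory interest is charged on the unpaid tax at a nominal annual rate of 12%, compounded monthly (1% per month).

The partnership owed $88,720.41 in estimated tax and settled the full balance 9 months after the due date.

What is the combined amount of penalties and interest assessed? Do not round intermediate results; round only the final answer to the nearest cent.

$12,304.21

Late-payment penalty: 9 × 0.5% × $88,720.41 = $3,992.42…
Interest: $88,720.41 × ((1 + 0.01)^9 − 1) = $88,720.41 × 0.0936853… = $8,311.7958…
Penalties + interest = $3,992.4185… + $8,311.7958… = $12,304.21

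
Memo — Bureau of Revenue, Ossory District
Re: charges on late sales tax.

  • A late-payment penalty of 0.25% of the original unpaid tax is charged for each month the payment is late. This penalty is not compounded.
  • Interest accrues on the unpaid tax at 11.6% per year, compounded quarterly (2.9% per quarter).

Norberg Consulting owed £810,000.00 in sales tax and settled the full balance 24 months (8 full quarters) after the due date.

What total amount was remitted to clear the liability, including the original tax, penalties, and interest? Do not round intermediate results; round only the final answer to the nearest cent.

£1,066,741.21

Late-payment penalty = 0.25% × £810,000.00 × 24 mo = £48,600.00
Interest: £810,000.00 × ((1 + 0.029)^8 − 1) = £810,000.00 × 0.2569645… = £208,141.2119…
Total = £810,000.00 + £48,600.0000 + £208,141.2119… = £1,066,741.21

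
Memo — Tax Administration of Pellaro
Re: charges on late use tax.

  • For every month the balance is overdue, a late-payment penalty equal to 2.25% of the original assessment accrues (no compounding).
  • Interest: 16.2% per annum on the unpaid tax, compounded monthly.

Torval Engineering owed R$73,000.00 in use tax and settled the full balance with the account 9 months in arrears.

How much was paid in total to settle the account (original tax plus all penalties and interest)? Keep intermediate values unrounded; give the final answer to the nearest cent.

Late-payment penalty: 9 × 2.25% × R$73,000.00 = R$14,782.50
Interest (16.2%/yr ÷ 12 = 1.35%/month): R$73,000.00 × ((1 + 0.0135)^9 − 1) = R$9,363.8497…
Total = R$73,000.00 + R$14,782.5000 + R$9,363.8497… = R$97,146.35

R$97,146.35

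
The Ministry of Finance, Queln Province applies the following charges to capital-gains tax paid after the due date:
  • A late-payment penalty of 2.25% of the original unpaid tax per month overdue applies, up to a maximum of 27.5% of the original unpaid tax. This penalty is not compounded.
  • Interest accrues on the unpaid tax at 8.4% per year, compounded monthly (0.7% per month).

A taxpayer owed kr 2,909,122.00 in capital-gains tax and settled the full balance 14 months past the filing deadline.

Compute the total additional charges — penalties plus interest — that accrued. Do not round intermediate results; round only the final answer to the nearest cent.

Penalty (uncapped): 14 × 2.25% × kr 2,909,122.00 = kr 916,373.43; cap = 27.5% × kr 2,909,122.00 = kr 800,008.55 → penalty = kr 800,008.55
Interest: kr 2,909,122.00 × ((1 + 0.007)^14 − 1) = kr 2,909,122.00 × 0.1025863… = kr 298,436.0314…
Penalties + interest = kr 800,008.5500 + kr 298,436.0314… = kr 1,098,444.58

kr 1,098,444.58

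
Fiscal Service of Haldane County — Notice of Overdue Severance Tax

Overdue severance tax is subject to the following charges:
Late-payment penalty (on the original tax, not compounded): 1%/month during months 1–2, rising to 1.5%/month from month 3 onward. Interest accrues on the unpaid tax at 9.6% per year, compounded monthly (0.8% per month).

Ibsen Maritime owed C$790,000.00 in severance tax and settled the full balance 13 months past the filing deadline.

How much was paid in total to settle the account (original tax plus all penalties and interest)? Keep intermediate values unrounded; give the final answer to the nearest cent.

C$1,022,371.71

Penalty, months 1–2: 2 × 1% × C$790,000.00 = C$15,800.00
Penalty, months 3–13: 11 × 1.5% × C$790,000.00 = C$130,350.00
Interest: C$790,000.00 × ((1 + 0.008)^13 − 1) = C$790,000.00 × 0.1091414… = C$86,221.7086…
Total = C$790,000.00 + C$146,150.0000 + C$86,221.7086… = C$1,022,371.71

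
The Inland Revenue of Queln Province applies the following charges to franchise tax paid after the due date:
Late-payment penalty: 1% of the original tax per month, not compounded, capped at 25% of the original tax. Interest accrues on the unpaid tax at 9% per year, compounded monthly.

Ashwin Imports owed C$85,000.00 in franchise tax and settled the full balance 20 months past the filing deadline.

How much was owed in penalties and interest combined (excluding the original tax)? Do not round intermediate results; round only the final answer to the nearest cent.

Penalty: 20 × 1% × C$85,000.00 = C$17,000.00 (below the 25% cap of C$21,250.00)
Interest (9%/yr ÷ 12 = 0.75%/month): C$85,000.00 × ((1 + 0.0075)^20 − 1) = C$13,700.6521…
Penalties + interest = C$17,000.0000 + C$13,700.6521… = C$30,700.65

C$30,700.65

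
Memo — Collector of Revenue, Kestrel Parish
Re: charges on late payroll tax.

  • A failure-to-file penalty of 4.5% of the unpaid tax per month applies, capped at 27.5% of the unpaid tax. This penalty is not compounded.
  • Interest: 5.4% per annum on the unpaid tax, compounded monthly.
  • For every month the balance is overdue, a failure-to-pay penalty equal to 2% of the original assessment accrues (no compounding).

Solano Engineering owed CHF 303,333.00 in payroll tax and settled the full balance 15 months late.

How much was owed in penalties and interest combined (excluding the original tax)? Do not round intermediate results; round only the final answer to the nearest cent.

CHF 195,549.16

Failure-to-file: 15 × 4.5% × CHF 303,333.00 = CHF 204,749.78…, capped at 27.5% × CHF 303,333.00 = CHF 83,416.58…
Failure-to-pay penalty = 2% × CHF 303,333.00 × 15 mo = CHF 90,999.90
Interest (5.4%/yr ÷ 12 = 0.45%/month): CHF 303,333.00 × ((1 + 0.0045)^15 − 1) = CHF 21,132.6875…
Penalties + interest = CHF 174,416.4750 + CHF 21,132.6875… = CHF 195,549.16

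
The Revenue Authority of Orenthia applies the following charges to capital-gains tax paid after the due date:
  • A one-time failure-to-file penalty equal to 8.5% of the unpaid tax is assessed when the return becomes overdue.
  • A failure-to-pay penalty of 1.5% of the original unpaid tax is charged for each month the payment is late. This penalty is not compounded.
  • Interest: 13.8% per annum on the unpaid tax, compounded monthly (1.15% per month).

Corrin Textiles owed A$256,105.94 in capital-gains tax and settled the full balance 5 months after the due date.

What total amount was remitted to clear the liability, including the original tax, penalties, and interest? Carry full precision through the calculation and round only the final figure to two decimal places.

A$312,151.60

Failure-to-file penalty: 8.5% × A$256,105.94 = A$21,769.00…
Failure-to-pay penalty: 5 × 1.5% × A$256,105.94 = A$19,207.95…
Interest: A$256,105.94 × ((1 + 0.0115)^5 − 1) = A$256,105.94 × 0.0588378… = A$15,068.7092…
Total = A$256,105.94 + A$40,976.9504 + A$15,068.7092… = A$312,151.60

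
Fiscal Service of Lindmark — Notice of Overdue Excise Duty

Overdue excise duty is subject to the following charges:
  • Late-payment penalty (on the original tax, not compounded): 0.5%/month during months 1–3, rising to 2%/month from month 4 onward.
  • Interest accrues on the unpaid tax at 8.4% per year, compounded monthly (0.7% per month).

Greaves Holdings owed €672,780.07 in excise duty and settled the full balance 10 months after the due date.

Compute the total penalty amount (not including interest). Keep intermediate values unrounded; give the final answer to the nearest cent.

€104,280.91

Penalty, months 1–3: 3 × 0.5% × €672,780.07 = €10,091.70…
Penalty, months 4–10: 7 × 2% × €672,780.07 = €94,189.21…
Total penalty = €10,091.70… + €94,189.21… = €104,280.91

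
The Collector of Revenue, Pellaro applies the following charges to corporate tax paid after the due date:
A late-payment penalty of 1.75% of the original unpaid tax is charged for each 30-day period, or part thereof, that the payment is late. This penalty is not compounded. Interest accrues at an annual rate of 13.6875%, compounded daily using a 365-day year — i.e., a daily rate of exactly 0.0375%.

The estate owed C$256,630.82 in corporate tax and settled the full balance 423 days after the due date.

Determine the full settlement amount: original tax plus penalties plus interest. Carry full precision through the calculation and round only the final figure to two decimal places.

Penalty periods: ⌈423/30⌉ = 15; penalty = 15 × 1.75% × C$256,630.82 = C$67,365.59…
Interest: C$256,630.82 × ((1 + 0.000375)^423 − 1) = C$256,630.82 × 0.17186356… = C$44,105.4855…
Total = C$256,630.82 + C$67,365.5903… + C$44,105.4855… = C$368,101.90

C$368,101.90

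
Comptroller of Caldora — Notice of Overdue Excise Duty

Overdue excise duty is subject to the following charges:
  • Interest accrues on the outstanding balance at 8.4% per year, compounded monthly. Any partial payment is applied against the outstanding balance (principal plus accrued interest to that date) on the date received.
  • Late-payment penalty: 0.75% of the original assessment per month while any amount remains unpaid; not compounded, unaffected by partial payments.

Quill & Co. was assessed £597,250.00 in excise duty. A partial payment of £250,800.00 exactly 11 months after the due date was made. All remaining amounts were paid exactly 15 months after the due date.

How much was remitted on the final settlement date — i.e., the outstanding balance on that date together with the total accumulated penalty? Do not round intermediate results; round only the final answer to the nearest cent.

Monthly rate = 8.4% ÷ 12 = 0.7%
Balance at month 11: £597,250.0000 × (1 + 0.007)^11 = £644,882.1180…
After £250,800.00 payment: £644,882.1180… − £250,800.00 = £394,082.1180…
Balance at month 15: £394,082.1180… × (1 + 0.007)^4 = £405,232.8191…
Penalty: 15 × 0.75% × £597,250.00 = £67,190.63…
Final settlement = outstanding balance + penalty = £405,232.8191… + £67,190.63… = £472,423.44

£472,423.44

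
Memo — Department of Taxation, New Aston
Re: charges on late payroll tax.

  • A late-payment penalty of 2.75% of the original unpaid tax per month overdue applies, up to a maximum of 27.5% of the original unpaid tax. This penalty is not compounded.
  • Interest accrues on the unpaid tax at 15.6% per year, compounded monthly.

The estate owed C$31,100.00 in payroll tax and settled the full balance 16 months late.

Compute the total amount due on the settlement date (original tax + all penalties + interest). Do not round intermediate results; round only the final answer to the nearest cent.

Penalty (uncapped): 16 × 2.75% × C$31,100.00 = C$13,684.00; cap = 27.5% × C$31,100.00 = C$8,552.50 → penalty = C$8,552.50
Interest (15.6%/yr ÷ 12 = 1.3%/month): C$31,100.00 × ((1 + 0.013)^16 − 1) = C$7,139.4392…
Total = C$31,100.00 + C$8,552.5000 + C$7,139.4392… = C$46,791.94

C$46,791.94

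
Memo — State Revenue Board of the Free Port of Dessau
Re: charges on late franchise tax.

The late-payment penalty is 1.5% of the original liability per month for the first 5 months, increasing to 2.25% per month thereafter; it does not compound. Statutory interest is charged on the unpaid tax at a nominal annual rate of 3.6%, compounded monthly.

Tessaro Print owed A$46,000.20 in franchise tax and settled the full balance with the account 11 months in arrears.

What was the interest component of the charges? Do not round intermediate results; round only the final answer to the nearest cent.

Interest (3.6%/yr ÷ 12 = 0.3%/month): A$46,000.20 × ((1 + 0.003)^11 − 1) = A$1,540.9829…

A$1,540.98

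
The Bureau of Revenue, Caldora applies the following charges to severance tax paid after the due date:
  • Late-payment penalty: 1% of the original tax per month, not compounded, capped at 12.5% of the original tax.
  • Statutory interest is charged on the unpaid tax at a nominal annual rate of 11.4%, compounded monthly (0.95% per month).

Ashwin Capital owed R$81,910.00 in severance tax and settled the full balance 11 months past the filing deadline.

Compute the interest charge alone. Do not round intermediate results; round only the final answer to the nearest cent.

Interest: R$81,910.00 × ((1 + 0.0095)^11 − 1) = R$81,910.00 × 0.1096079… = R$8,977.9864…

R$8,977.99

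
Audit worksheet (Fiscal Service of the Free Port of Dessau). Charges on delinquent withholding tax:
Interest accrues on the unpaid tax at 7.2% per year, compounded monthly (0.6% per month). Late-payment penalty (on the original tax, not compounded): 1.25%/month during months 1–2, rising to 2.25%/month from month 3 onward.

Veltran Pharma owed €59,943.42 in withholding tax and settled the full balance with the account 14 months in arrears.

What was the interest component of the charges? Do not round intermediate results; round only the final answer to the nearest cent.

Interest: €59,943.42 × ((1 + 0.006)^14 − 1) = €59,943.42 × 0.0873559… = €5,236.4136…

€5,236.41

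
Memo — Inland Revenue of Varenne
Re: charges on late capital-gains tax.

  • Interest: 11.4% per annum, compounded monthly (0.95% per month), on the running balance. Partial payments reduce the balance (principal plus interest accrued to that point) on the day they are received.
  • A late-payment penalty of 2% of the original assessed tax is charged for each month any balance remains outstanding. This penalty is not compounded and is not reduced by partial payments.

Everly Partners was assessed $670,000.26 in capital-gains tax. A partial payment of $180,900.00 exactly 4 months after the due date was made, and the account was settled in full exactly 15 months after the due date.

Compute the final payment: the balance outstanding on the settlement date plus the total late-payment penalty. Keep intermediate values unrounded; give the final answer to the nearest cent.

Balance at month 4: $670,000.2600 × (1 + 0.0095)^4 = $695,825.3782…
After $180,900.00 payment: $695,825.3782… − $180,900.00 = $514,925.3782…
Balance at month 15: $514,925.3782… × (1 + 0.0095)^11 = $571,365.2886…
Penalty: 15 × 2% × $670,000.26 = $201,000.08…
Final settlement = outstanding balance + penalty = $571,365.2886… + $201,000.08… = $772,365.37

$772,365.37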